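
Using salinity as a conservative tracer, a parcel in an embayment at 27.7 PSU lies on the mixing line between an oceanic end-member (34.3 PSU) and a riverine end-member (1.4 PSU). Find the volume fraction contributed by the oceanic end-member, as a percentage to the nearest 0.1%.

79.9%

Let g be the oceanic fraction. Salt balance per unit volume:
g×34.3 + (1−g)×1.4 = 27.7
g = (27.7 − 1.4) / (34.3 − 1.4) = 26.3/32.9 = 0.7994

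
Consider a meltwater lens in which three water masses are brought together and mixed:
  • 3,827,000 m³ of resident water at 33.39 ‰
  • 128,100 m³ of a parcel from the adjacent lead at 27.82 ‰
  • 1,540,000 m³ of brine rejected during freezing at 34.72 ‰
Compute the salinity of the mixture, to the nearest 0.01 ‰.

Total salt / total volume:
salt = 3,827,000×33.39 + 128,100×27.82 + 1,540,000×34.72 = 127,783,530 + 3,563,742 + 53,468,800 = 184,816,072
volume = 3,827,000 + 128,100 + 1,540,000 = 5,495,100 m³
S = 184,816,072 / 5,495,100 = 33.6329 ‰

33.63 ‰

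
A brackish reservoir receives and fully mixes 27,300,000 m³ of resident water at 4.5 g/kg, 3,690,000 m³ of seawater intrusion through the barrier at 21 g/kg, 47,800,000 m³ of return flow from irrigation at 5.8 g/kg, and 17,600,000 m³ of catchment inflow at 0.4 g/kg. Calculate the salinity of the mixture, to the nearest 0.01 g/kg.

5.03 g/kg

Conserving salt mass:
salt = 27,300,000×4.5 + 3,690,000×21 + 47,800,000×5.8 + 17,600,000×0.4 = 122,850,000 + 77,490,000 + 277,240,000 + 7,040,000 = 484,620,000
volume = 27,300,000 + 3,690,000 + 47,800,000 + 17,600,000 = 96,390,000 m³
S = 484,620,000 / 96,390,000 = 5.0277 g/kg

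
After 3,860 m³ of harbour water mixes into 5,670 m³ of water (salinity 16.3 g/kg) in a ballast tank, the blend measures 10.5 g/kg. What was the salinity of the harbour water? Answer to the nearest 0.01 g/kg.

1.98 g/kg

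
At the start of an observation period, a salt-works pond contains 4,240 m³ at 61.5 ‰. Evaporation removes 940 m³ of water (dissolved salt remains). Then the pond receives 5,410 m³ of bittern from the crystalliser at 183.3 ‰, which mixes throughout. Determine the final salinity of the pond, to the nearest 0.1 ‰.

After evaporation: salt = 4,240×61.5 = 260,760; volume = 4,240 − 940 = 3,300 m³
After mixing: salt = 260,760 + 5,410×183.3 = 1,252,413; volume = 3,300 + 5,410 = 8,710 m³
S = 1,252,413 / 8,710 = 143.7902 ‰

143.8 ‰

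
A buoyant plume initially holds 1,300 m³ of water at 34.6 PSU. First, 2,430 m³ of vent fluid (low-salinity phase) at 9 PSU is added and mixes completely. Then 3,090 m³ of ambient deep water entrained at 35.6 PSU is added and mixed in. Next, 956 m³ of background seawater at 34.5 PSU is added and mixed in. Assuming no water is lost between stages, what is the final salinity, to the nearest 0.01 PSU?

26.99 PSU

Total salt / total volume:
Initial salt = 1,300×34.6 = 44,980
After stage 1: salt = 44,980 + 2,430×9 = 66,850; volume = 3,730 m³; S = 17.922 PSU
After stage 2: salt = 66,850 + 3,090×35.6 = 176,854; volume = 6,820 m³; S = 25.932 PSU
After stage 3: salt = 176,854 + 956×34.5 = 209,836; volume = 7,776 m³
S = 209,836 / 7,776 = 26.9851 PSU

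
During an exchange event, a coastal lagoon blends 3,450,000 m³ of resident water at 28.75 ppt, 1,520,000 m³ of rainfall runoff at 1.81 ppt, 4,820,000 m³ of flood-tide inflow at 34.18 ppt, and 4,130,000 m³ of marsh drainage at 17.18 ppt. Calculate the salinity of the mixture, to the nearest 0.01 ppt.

Weighted by volume,
salt = 3,450,000×28.75 + 1,520,000×1.81 + 4,820,000×34.18 + 4,130,000×17.18 = 99,187,500 + 2,751,200 + 164,747,600 + 70,953,400 = 337,639,700
volume = 3,450,000 + 1,520,000 + 4,820,000 + 4,130,000 = 13,920,000 m³
S = 337,639,700 / 13,920,000 = 24.2557 ppt

24.26 ppt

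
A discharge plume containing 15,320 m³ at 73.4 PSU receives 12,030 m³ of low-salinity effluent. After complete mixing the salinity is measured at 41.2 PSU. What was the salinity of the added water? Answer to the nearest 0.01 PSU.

0.19 PSU

Salt balance: 15,320×73.4 + 12,030×S = 27,350×41.2
1,124,488 + 12,030·S = 1,126,820
S = (1,126,820 − 1,124,488) / 12,030 = 0.1938 PSU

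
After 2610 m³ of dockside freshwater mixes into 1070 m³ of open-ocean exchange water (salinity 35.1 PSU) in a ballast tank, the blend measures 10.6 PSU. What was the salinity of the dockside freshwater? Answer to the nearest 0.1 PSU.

Salt balance: 1,070×35.1 + 2,610×S = 3,680×10.6
37,557 + 2,610·S = 39,008
S = (39,008 − 37,557) / 2,610 = 0.5559 PSU

0.6 PSU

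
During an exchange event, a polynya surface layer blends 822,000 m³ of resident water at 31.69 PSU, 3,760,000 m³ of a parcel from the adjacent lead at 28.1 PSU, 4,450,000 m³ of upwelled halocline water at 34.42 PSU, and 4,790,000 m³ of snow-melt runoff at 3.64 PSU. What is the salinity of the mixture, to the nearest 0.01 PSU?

By conservation of dissolved salt,
salt = 822,000×31.69 + 3,760,000×28.1 + 4,450,000×34.42 + 4,790,000×3.64 = 26,049,180 + 105,656,000 + 153,169,000 + 17,435,600 = 302,309,780
volume = 822,000 + 3,760,000 + 4,450,000 + 4,790,000 = 13,822,000 m³
S = 302,309,780 / 13,822,000 = 21.8716 PSU

21.87 PSU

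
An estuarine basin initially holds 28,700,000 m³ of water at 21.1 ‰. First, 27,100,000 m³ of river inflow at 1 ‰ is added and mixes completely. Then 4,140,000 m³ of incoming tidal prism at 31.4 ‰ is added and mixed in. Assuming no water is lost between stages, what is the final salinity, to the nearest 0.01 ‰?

Mass of salt is conserved:
Initial salt = 28,700,000×21.1 = 605,570,000
After stage 1: salt = 605,570,000 + 27,100,000×1 = 632,670,000; volume = 55,800,000 m³; S = 11.338 ‰
After stage 2: salt = 632,670,000 + 4,140,000×31.4 = 762,666,000; volume = 59,940,000 m³
S = 762,666,000 / 59,940,000 = 12.7238 ‰

12.72 ‰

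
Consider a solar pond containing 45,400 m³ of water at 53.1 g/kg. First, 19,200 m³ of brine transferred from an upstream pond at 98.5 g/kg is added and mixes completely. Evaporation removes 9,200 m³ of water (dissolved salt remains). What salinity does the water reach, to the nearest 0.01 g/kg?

77.65 g/kg

After mixing: salt = 45,400×53.1 + 19,200×98.5 = 4,301,940; volume = 64,600 m³
After evaporation: salt unchanged = 4,301,940; volume = 64,600 − 9,200 = 55,400 m³
S = 4,301,940 / 55,400 = 77.6523 g/kg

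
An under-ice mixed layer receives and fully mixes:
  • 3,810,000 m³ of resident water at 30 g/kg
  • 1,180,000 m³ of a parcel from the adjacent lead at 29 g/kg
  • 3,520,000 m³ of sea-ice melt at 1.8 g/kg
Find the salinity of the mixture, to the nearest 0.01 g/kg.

Salt balance:
salt = 3,810,000×30 + 1,180,000×29 + 3,520,000×1.8 = 114,300,000 + 34,220,000 + 6,336,000 = 154,856,000
volume = 3,810,000 + 1,180,000 + 3,520,000 = 8,510,000 m³
S = 154,856,000 / 8,510,000 = 18.1969 g/kg

18.20 g/kg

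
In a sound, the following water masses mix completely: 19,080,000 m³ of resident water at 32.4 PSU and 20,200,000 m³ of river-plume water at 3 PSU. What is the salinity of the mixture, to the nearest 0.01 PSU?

17.28 PSU

Mass of salt is conserved:
salt = 19,080,000×32.4 + 20,200,000×3 = 618,192,000 + 60,600,000 = 678,792,000
volume = 19,080,000 + 20,200,000 = 39,280,000 m³
S = 678,792,000 / 39,280,000 = 17.2809 PSU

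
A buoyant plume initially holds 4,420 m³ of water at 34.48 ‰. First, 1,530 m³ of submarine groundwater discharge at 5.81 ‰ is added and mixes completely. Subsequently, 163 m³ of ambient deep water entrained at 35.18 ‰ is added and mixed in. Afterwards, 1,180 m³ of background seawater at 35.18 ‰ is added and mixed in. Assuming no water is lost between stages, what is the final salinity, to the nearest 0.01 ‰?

28.59 ‰

Total salt / total volume:
Initial salt = 4,420×34.48 = 152,401.6
After stage 1: salt = 152,401.6 + 1,530×5.81 = 161,290.9; volume = 5,950 m³; S = 27.108 ‰
After stage 2: salt = 161,290.9 + 163×35.18 = 167,025.24; volume = 6,113 m³; S = 27.323 ‰
After stage 3: salt = 167,025.24 + 1,180×35.18 = 208,537.64; volume = 7,293 m³
S = 208,537.64 / 7,293 = 28.5942 ‰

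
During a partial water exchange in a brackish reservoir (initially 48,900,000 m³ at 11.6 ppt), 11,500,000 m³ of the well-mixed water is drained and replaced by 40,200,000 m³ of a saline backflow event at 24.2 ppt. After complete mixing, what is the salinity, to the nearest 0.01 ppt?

18.13 ppt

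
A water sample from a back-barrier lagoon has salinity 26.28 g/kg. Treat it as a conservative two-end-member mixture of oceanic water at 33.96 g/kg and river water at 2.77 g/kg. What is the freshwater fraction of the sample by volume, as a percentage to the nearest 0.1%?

Let f be the freshwater fraction. Salt balance per unit volume:
f×2.77 + (1−f)×33.96 = 26.28
f = (33.96 − 26.28) / (33.96 − 2.77) = 7.68/31.19 = 0.2462

24.6%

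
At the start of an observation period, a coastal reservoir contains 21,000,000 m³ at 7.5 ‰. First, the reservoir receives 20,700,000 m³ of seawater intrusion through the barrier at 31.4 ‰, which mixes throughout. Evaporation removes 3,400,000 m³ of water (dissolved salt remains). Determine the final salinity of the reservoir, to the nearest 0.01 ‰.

21.08 ‰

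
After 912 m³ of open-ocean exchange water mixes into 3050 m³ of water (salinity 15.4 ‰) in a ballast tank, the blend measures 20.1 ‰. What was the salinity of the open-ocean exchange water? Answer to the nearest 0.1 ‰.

35.8 ‰

Salt balance: 3,050×15.4 + 912×S = 3,962×20.1
46,970 + 912·S = 79,636.2
S = (79,636.2 − 46,970) / 912 = 35.8182 ‰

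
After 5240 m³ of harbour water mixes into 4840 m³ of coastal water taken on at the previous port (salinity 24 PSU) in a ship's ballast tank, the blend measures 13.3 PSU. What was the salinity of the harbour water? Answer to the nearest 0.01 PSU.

3.42 PSU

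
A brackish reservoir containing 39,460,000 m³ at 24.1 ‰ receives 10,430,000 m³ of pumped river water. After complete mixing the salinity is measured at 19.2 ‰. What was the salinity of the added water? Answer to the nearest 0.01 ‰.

0.66 ‰

Salt balance: 39,460,000×24.1 + 10,430,000×S = 49,890,000×19.2
950,986,000 + 10,430,000·S = 957,888,000
S = (957,888,000 − 950,986,000) / 10,430,000 = 0.6617 ‰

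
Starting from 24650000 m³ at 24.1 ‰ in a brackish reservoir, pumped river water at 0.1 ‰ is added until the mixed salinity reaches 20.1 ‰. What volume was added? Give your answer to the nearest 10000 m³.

4930000 m³

Salt balance: 24,650,000×24.1 + V×0.1 = (24,650,000+V)×20.1
594,065,000 + 0.1V = 495,465,000 + 20.1V
98,600,000 = 20V
V = 4,930,000 m³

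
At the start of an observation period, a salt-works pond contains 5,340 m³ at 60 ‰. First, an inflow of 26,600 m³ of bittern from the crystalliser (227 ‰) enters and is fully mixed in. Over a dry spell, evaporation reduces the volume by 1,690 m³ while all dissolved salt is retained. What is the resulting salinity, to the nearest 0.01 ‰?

After mixing: salt = 5,340×60 + 26,600×227 = 6,358,600; volume = 31,940 m³
After evaporation: salt unchanged = 6,358,600; volume = 31,940 − 1,690 = 30,250 m³
S = 6,358,600 / 30,250 = 210.2017 ‰

210.20 ‰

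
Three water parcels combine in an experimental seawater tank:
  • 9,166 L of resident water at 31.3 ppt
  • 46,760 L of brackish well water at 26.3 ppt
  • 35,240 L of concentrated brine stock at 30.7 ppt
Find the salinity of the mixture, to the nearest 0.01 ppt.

Weighted by volume,
salt = 9,166×31.3 + 46,760×26.3 + 35,240×30.7 = 286,895.8 + 1,229,788 + 1,081,868 = 2,598,551.8
volume = 9,166 + 46,760 + 35,240 = 91,166 L
S = 2,598,551.8 / 91,166 = 28.5035 ppt

28.50 ppt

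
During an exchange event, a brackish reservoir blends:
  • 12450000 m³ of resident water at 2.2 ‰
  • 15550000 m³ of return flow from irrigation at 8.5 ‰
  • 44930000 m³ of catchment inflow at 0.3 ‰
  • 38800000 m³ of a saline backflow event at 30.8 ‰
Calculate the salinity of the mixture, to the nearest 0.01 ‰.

12.24 ‰

By conservation of dissolved salt,
salt = 12,450,000×2.2 + 15,550,000×8.5 + 44,930,000×0.3 + 38,800,000×30.8 = 27,390,000 + 132,175,000 + 13,479,000 + 1,195,040,000 = 1,368,084,000
volume = 12,450,000 + 15,550,000 + 44,930,000 + 38,800,000 = 111,730,000 m³
S = 1,368,084,000 / 111,730,000 = 12.2446 ‰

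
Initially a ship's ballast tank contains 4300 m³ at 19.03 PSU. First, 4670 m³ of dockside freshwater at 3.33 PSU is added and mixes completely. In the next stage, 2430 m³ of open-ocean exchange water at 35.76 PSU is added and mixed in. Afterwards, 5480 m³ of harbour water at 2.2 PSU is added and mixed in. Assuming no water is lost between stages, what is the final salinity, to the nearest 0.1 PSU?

11.6 PSU

Weighted by volume,
Initial salt = 4,300×19.03 = 81,829
After stage 1: salt = 81,829 + 4,670×3.33 = 97,380.1; volume = 8,970 m³; S = 10.856 PSU
After stage 2: salt = 97,380.1 + 2,430×35.76 = 184,276.9; volume = 11,400 m³; S = 16.165 PSU
After stage 3: salt = 184,276.9 + 5,480×2.2 = 196,332.9; volume = 16,880 m³
S = 196,332.9 / 16,880 = 11.6311 PSU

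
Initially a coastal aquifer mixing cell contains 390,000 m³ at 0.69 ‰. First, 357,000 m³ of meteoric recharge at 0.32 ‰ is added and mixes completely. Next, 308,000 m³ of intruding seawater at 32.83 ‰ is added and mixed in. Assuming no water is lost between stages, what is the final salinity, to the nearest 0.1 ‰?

Salt balance:
Initial salt = 390,000×0.69 = 269,100
After stage 1: salt = 269,100 + 357,000×0.32 = 383,340; volume = 747,000 m³; S = 0.513 ‰
After stage 2: salt = 383,340 + 308,000×32.83 = 10,494,980; volume = 1,055,000 m³
S = 10,494,980 / 1,055,000 = 9.9478 ‰

9.9 ‰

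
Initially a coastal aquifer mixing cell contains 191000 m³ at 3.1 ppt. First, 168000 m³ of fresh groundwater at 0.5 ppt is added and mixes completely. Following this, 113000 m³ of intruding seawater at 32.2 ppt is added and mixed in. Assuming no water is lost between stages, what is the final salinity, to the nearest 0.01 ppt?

Weighted by volume,
Initial salt = 191,000×3.1 = 592,100
After stage 1: salt = 592,100 + 168,000×0.5 = 676,100; volume = 359,000 m³; S = 1.883 ppt
After stage 2: salt = 676,100 + 113,000×32.2 = 4,314,700; volume = 472,000 m³
S = 4,314,700 / 472,000 = 9.1413 ppt

9.14 ppt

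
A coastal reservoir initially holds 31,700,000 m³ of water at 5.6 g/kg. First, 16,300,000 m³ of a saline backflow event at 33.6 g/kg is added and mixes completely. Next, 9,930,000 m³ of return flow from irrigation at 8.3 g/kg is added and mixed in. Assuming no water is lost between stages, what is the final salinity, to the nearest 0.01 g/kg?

13.94 g/kg

Weighted by volume,
Initial salt = 31,700,000×5.6 = 177,520,000
After stage 1: salt = 177,520,000 + 16,300,000×33.6 = 725,200,000; volume = 48,000,000 m³; S = 15.108 g/kg
After stage 2: salt = 725,200,000 + 9,930,000×8.3 = 807,619,000; volume = 57,930,000 m³
S = 807,619,000 / 57,930,000 = 13.9413 g/kg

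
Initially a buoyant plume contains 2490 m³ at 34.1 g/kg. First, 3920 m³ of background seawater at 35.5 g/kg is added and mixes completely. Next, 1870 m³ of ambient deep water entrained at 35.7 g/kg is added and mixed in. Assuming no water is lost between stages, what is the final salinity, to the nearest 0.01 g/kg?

Weighted by volume,
Initial salt = 2,490×34.1 = 84,909
After stage 1: salt = 84,909 + 3,920×35.5 = 224,069; volume = 6,410 m³; S = 34.956 g/kg
After stage 2: salt = 224,069 + 1,870×35.7 = 290,828; volume = 8,280 m³
S = 290,828 / 8,280 = 35.1242 g/kg

35.12 g/kg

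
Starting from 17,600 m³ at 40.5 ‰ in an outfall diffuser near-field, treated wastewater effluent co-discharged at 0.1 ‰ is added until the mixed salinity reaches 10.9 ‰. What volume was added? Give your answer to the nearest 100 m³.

48200 m³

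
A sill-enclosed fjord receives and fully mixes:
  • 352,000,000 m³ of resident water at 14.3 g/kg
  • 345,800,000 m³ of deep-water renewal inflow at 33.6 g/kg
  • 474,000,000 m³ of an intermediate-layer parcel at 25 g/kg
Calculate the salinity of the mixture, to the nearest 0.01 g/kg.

Total salt / total volume:
salt = 352,000,000×14.3 + 345,800,000×33.6 + 474,000,000×25 = 5,033,600,000 + 11,618,880,000 + 11,850,000,000 = 28,502,480,000
volume = 352,000,000 + 345,800,000 + 474,000,000 = 1,171,800,000 m³
S = 28,502,480,000 / 1,171,800,000 = 24.3237 g/kg

24.32 g/kg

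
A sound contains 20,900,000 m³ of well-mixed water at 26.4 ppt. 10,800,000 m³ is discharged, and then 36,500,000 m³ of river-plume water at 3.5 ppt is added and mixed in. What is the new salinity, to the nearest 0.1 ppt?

Remaining after removal: 10,100,000 m³ at 26.4 ppt (salt = 266,640,000)
After addition: salt = 266,640,000 + 36,500,000×3.5 = 394,390,000; volume = 46,600,000 m³
S = 394,390,000 / 46,600,000 = 8.4633 ppt

8.5 ppt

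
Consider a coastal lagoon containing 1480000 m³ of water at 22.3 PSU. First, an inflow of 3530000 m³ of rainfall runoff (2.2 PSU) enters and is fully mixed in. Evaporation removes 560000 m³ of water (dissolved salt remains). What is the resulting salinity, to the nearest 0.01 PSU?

9.16 PSU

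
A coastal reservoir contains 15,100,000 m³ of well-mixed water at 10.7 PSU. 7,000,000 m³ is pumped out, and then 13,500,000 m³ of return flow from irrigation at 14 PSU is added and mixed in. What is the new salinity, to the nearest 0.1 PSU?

12.8 PSU

Remaining after removal: 8,100,000 m³ at 10.7 PSU (salt = 86,670,000)
After addition: salt = 86,670,000 + 13,500,000×14 = 275,670,000; volume = 21,600,000 m³
S = 275,670,000 / 21,600,000 = 12.7625 PSU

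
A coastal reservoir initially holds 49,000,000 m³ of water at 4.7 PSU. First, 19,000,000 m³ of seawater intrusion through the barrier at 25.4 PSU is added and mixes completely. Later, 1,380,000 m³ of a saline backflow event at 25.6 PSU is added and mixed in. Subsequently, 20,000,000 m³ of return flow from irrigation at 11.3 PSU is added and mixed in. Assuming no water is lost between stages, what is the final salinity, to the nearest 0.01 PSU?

10.90 PSU

Total salt / total volume:
Initial salt = 49,000,000×4.7 = 230,300,000
After stage 1: salt = 230,300,000 + 19,000,000×25.4 = 712,900,000; volume = 68,000,000 m³; S = 10.484 PSU
After stage 2: salt = 712,900,000 + 1,380,000×25.6 = 748,228,000; volume = 69,380,000 m³; S = 10.784 PSU
After stage 3: salt = 748,228,000 + 20,000,000×11.3 = 974,228,000; volume = 89,380,000 m³
S = 974,228,000 / 89,380,000 = 10.8998 PSU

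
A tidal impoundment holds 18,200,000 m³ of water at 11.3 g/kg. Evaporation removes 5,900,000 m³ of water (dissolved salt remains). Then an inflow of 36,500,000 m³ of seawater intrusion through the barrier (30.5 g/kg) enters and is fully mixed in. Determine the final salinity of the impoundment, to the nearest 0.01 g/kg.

After evaporation: salt = 18,200,000×11.3 = 205,660,000; volume = 18,200,000 − 5,900,000 = 12,300,000 m³
After mixing: salt = 205,660,000 + 36,500,000×30.5 = 1,318,910,000; volume = 12,300,000 + 36,500,000 = 48,800,000 m³
S = 1,318,910,000 / 48,800,000 = 27.0268 g/kg

27.03 g/kg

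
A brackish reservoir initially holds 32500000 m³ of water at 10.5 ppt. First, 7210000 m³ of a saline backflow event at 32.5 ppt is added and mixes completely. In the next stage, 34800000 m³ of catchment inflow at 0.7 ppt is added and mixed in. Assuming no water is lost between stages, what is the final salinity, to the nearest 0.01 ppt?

By conservation of dissolved salt,
Initial salt = 32,500,000×10.5 = 341,250,000
After stage 1: salt = 341,250,000 + 7,210,000×32.5 = 575,575,000; volume = 39,710,000 m³; S = 14.494 ppt
After stage 2: salt = 575,575,000 + 34,800,000×0.7 = 599,935,000; volume = 74,510,000 m³
S = 599,935,000 / 74,510,000 = 8.0517 ppt

8.05 ppt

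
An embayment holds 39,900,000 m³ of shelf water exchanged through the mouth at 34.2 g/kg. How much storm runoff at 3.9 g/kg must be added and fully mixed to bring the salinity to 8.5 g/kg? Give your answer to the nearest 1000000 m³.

Salt balance: 39,900,000×34.2 + V×3.9 = (39,900,000+V)×8.5
1,364,580,000 + 3.9V = 339,150,000 + 8.5V
1,025,430,000 = 4.6V
V = 222,919,565.22 m³

223000000 m³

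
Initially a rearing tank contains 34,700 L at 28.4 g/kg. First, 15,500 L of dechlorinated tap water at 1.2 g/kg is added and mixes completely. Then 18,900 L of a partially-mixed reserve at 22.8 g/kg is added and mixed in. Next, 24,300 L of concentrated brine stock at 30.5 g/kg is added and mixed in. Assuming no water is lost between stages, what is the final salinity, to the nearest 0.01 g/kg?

23.30 g/kg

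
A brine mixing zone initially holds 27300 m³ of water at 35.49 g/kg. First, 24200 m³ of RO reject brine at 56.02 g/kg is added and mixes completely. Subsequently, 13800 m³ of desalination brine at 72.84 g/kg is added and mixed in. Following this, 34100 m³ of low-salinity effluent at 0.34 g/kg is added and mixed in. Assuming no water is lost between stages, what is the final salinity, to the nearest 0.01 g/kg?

Salt balance:
Initial salt = 27,300×35.49 = 968,877
After stage 1: salt = 968,877 + 24,200×56.02 = 2,324,561; volume = 51,500 m³; S = 45.137 g/kg
After stage 2: salt = 2,324,561 + 13,800×72.84 = 3,329,753; volume = 65,300 m³; S = 50.992 g/kg
After stage 3: salt = 3,329,753 + 34,100×0.34 = 3,341,347; volume = 99,400 m³
S = 3,341,347 / 99,400 = 33.6152 g/kg

33.62 g/kg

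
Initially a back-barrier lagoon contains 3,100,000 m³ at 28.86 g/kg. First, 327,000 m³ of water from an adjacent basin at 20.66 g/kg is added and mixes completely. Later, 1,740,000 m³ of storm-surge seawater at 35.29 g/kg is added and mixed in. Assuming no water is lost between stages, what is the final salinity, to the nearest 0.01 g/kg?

Conserving salt mass:
Initial salt = 3,100,000×28.86 = 89,466,000
After stage 1: salt = 89,466,000 + 327,000×20.66 = 96,221,820; volume = 3,427,000 m³; S = 28.078 g/kg
After stage 2: salt = 96,221,820 + 1,740,000×35.29 = 157,626,420; volume = 5,167,000 m³
S = 157,626,420 / 5,167,000 = 30.5064 g/kg

30.51 g/kg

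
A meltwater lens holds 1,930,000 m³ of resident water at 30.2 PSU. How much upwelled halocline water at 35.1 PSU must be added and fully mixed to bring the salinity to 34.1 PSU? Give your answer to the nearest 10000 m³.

7530000 m³

Salt balance: 1,930,000×30.2 + V×35.1 = (1,930,000+V)×34.1
58,286,000 + 35.1V = 65,813,000 + 34.1V
7,527,000 = 1V
V = 7,527,000 m³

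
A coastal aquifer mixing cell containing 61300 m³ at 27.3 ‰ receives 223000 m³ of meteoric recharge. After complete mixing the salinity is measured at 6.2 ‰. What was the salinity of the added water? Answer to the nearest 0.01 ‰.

Salt balance: 61,300×27.3 + 223,000×S = 284,300×6.2
1,673,490 + 223,000·S = 1,762,660
S = (1,762,660 − 1,673,490) / 223,000 = 0.3999 ‰

0.40 ‰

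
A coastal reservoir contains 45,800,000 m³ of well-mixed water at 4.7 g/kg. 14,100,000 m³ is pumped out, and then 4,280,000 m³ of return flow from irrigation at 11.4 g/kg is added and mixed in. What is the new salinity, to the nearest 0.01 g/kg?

5.50 g/kg

Remaining after removal: 31,700,000 m³ at 4.7 g/kg (salt = 148,990,000)
After addition: salt = 148,990,000 + 4,280,000×11.4 = 197,782,000; volume = 35,980,000 m³
S = 197,782,000 / 35,980,000 = 5.497 g/kg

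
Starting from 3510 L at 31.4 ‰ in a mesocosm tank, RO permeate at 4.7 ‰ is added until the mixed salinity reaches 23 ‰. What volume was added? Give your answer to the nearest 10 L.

1610 L

Salt balance: 3,510×31.4 + V×4.7 = (3,510+V)×23
110,214 + 4.7V = 80,730 + 23V
29,484 = 18.3V
V = 1,611.15 L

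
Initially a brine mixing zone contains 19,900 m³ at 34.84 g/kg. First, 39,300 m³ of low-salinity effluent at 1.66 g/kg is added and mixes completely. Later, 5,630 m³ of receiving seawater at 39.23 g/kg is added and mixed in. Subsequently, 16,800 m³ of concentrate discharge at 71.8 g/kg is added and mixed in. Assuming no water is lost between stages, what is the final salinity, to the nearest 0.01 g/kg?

Weighted by volume,
Initial salt = 19,900×34.84 = 693,316
After stage 1: salt = 693,316 + 39,300×1.66 = 758,554; volume = 59,200 m³; S = 12.813 g/kg
After stage 2: salt = 758,554 + 5,630×39.23 = 979,418.9; volume = 64,830 m³; S = 15.107 g/kg
After stage 3: salt = 979,418.9 + 16,800×71.8 = 2,185,658.9; volume = 81,630 m³
S = 2,185,658.9 / 81,630 = 26.7752 g/kg

26.78 g/kg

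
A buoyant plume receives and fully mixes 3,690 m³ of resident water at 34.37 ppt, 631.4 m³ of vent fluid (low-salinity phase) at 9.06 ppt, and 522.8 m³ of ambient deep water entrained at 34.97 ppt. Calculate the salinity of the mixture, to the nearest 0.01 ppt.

31.14 ppt

Conserving salt mass:
salt = 3,690×34.37 + 631.4×9.06 + 522.8×34.97 = 126,825.3 + 5,720.484 + 18,282.316 = 150,828.1
volume = 3,690 + 631.4 + 522.8 = 4,844.2 m³
S = 150,828.1 / 4,844.2 = 31.1358 ppt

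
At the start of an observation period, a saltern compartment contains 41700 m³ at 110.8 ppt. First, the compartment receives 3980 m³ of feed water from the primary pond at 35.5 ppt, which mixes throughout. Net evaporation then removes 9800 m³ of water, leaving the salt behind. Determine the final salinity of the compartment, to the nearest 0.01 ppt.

After mixing: salt = 41,700×110.8 + 3,980×35.5 = 4,761,650; volume = 45,680 m³
After evaporation: salt unchanged = 4,761,650; volume = 45,680 − 9,800 = 35,880 m³
S = 4,761,650 / 35,880 = 132.7104 ppt

132.71 ppt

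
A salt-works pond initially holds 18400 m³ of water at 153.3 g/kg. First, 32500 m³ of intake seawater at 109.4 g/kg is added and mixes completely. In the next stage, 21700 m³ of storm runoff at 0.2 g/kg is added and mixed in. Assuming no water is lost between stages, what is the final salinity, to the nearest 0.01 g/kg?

87.89 g/kg

By conservation of dissolved salt,
Initial salt = 18,400×153.3 = 2,820,720
After stage 1: salt = 2,820,720 + 32,500×109.4 = 6,376,220; volume = 50,900 m³; S = 125.27 g/kg
After stage 2: salt = 6,376,220 + 21,700×0.2 = 6,380,560; volume = 72,600 m³
S = 6,380,560 / 72,600 = 87.8865 g/kg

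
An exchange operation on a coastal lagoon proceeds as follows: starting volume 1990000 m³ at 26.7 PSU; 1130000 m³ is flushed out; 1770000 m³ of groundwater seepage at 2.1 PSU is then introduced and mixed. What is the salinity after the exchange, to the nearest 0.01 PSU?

10.14 PSU

Remaining after removal: 860,000 m³ at 26.7 PSU (salt = 22,962,000)
After addition: salt = 22,962,000 + 1,770,000×2.1 = 26,679,000; volume = 2,630,000 m³
S = 26,679,000 / 2,630,000 = 10.1441 PSU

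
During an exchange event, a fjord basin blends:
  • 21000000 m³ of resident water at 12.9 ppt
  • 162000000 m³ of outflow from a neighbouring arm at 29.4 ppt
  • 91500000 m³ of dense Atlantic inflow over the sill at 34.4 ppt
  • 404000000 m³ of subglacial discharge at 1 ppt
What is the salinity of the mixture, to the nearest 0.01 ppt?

Weighted by volume,
salt = 21,000,000×12.9 + 162,000,000×29.4 + 91,500,000×34.4 + 404,000,000×1 = 270,900,000 + 4,762,800,000 + 3,147,600,000 + 404,000,000 = 8,585,300,000
volume = 21,000,000 + 162,000,000 + 91,500,000 + 404,000,000 = 678,500,000 m³
S = 8,585,300,000 / 678,500,000 = 12.6534 ppt

12.65 ppt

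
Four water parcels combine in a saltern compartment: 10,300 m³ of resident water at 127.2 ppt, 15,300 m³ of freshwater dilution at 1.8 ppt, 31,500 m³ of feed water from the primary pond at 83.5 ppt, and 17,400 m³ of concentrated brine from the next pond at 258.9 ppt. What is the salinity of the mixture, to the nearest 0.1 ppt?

113.7 ppt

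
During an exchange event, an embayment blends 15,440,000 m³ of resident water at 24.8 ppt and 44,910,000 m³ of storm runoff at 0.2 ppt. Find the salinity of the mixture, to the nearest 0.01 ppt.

6.49 ppt

Total salt / total volume:
salt = 15,440,000×24.8 + 44,910,000×0.2 = 382,912,000 + 8,982,000 = 391,894,000
volume = 15,440,000 + 44,910,000 = 60,350,000 m³
S = 391,894,000 / 60,350,000 = 6.4937 ppt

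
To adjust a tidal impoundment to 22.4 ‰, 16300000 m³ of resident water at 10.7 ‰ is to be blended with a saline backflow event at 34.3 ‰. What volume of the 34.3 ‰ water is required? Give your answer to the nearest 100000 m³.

Salt balance: 16,300,000×10.7 + V×34.3 = (16,300,000+V)×22.4
174,410,000 + 34.3V = 365,120,000 + 22.4V
190,710,000 = 11.9V
V = 16,026,050.42 m³

16000000 m³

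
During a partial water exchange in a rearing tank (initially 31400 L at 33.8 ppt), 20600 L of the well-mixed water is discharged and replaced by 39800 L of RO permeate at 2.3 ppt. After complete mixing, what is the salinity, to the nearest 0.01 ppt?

9.02 ppt

Remaining after removal: 10,800 L at 33.8 ppt (salt = 365,040)
After addition: salt = 365,040 + 39,800×2.3 = 456,580; volume = 50,600 L
S = 456,580 / 50,600 = 9.0233 ppt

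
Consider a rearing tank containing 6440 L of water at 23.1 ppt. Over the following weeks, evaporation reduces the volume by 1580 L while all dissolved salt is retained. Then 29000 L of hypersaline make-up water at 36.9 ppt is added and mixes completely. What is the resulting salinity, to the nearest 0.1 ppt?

36.0 ppt

After evaporation: salt = 6,440×23.1 = 148,764; volume = 6,440 − 1,580 = 4,860 L
After mixing: salt = 148,764 + 29,000×36.9 = 1,218,864; volume = 4,860 + 29,000 = 33,860 L
S = 1,218,864 / 33,860 = 35.9972 ppt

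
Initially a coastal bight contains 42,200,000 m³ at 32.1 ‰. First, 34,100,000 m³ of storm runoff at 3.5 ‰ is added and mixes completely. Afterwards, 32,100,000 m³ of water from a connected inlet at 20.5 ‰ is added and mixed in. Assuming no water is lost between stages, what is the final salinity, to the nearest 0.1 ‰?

By conservation of dissolved salt,
Initial salt = 42,200,000×32.1 = 1,354,620,000
After stage 1: salt = 1,354,620,000 + 34,100,000×3.5 = 1,473,970,000; volume = 76,300,000 m³; S = 19.318 ‰
After stage 2: salt = 1,473,970,000 + 32,100,000×20.5 = 2,132,020,000; volume = 108,400,000 m³
S = 2,132,020,000 / 108,400,000 = 19.6681 ‰

19.7 ‰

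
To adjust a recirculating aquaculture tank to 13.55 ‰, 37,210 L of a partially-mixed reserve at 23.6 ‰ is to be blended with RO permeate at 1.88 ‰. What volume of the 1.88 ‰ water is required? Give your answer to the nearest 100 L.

32000 L

Salt balance: 37,210×23.6 + V×1.88 = (37,210+V)×13.55
878,156 + 1.88V = 504,195.5 + 13.55V
373,960.5 = 11.67V
V = 32,044.6 L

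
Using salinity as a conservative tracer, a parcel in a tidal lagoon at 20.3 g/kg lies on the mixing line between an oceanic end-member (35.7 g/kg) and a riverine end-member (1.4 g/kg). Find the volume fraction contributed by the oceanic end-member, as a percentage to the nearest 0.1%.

Let g be the oceanic fraction. Salt balance per unit volume:
g×35.7 + (1−g)×1.4 = 20.3
g = (20.3 − 1.4) / (35.7 − 1.4) = 18.9/34.3 = 0.551

55.1%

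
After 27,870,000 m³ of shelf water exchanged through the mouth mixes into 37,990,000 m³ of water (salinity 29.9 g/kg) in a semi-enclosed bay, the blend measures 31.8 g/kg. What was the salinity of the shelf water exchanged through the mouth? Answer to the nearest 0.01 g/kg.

Salt balance: 37,990,000×29.9 + 27,870,000×S = 65,860,000×31.8
1,135,901,000 + 27,870,000·S = 2,094,348,000
S = (2,094,348,000 − 1,135,901,000) / 27,870,000 = 34.3899 g/kg

34.39 g/kg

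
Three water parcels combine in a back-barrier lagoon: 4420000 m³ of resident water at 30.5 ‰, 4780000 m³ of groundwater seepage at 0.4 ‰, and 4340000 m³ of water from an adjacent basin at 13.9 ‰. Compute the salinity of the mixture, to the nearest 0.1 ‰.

14.6 ‰

By conservation of dissolved salt,
salt = 4,420,000×30.5 + 4,780,000×0.4 + 4,340,000×13.9 = 134,810,000 + 1,912,000 + 60,326,000 = 197,048,000
volume = 4,420,000 + 4,780,000 + 4,340,000 = 13,540,000 m³
S = 197,048,000 / 13,540,000 = 14.553 ‰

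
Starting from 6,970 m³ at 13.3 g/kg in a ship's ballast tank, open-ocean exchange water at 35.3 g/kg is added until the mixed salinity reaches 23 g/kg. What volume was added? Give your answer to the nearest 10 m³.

Salt balance: 6,970×13.3 + V×35.3 = (6,970+V)×23
92,701 + 35.3V = 160,310 + 23V
67,609 = 12.3V
V = 5,496.67 m³

5500 m³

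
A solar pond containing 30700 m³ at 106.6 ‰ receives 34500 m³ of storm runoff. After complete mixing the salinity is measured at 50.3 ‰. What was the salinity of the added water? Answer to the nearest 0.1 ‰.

Salt balance: 30,700×106.6 + 34,500×S = 65,200×50.3
3,272,620 + 34,500·S = 3,279,560
S = (3,279,560 − 3,272,620) / 34,500 = 0.2012 ‰

0.2 ‰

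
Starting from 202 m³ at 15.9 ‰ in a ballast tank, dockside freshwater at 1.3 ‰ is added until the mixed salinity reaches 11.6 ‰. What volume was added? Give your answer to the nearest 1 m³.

Salt balance: 202×15.9 + V×1.3 = (202+V)×11.6
3,211.8 + 1.3V = 2,343.2 + 11.6V
868.6 = 10.3V
V = 84.33 m³

84 m³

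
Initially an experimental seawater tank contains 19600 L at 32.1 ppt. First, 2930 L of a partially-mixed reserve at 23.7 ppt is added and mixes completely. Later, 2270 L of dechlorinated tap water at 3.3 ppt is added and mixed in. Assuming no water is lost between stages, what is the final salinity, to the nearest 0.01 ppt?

28.47 ppt

Salt balance:
Initial salt = 19,600×32.1 = 629,160
After stage 1: salt = 629,160 + 2,930×23.7 = 698,601; volume = 22,530 L; S = 31.008 ppt
After stage 2: salt = 698,601 + 2,270×3.3 = 706,092; volume = 24,800 L
S = 706,092 / 24,800 = 28.4715 ppt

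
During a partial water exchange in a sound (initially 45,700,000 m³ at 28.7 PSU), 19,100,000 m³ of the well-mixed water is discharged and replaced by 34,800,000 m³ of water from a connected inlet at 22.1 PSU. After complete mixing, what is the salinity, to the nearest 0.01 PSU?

24.96 PSU

Remaining after removal: 26,600,000 m³ at 28.7 PSU (salt = 763,420,000)
After addition: salt = 763,420,000 + 34,800,000×22.1 = 1,532,500,000; volume = 61,400,000 m³
S = 1,532,500,000 / 61,400,000 = 24.9593 PSU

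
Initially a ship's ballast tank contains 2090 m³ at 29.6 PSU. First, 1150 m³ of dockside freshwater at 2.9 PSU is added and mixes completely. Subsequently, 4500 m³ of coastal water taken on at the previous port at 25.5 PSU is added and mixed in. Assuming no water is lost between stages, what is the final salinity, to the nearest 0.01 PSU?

23.25 PSU

Mass of salt is conserved:
Initial salt = 2,090×29.6 = 61,864
After stage 1: salt = 61,864 + 1,150×2.9 = 65,199; volume = 3,240 m³; S = 20.123 PSU
After stage 2: salt = 65,199 + 4,500×25.5 = 179,949; volume = 7,740 m³
S = 179,949 / 7,740 = 23.2492 PSU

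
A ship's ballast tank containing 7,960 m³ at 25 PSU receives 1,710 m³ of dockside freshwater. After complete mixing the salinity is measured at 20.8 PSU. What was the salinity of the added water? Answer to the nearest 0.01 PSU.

Salt balance: 7,960×25 + 1,710×S = 9,670×20.8
199,000 + 1,710·S = 201,136
S = (201,136 − 199,000) / 1,710 = 1.2491 PSU

1.25 PSU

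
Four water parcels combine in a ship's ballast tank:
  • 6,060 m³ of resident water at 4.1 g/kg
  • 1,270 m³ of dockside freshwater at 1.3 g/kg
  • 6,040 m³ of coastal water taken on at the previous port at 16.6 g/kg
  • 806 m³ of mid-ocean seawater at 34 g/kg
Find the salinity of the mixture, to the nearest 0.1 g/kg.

Salt balance:
salt = 6,060×4.1 + 1,270×1.3 + 6,040×16.6 + 806×34 = 24,846 + 1,651 + 100,264 + 27,404 = 154,165
volume = 6,060 + 1,270 + 6,040 + 806 = 14,176 m³
S = 154,165 / 14,176 = 10.875 g/kg

10.9 g/kg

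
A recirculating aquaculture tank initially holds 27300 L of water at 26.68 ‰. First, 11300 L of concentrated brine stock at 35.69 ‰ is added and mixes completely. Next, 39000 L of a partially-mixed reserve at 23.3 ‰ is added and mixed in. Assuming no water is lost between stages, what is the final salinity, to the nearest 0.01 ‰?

Total salt / total volume:
Initial salt = 27,300×26.68 = 728,364
After stage 1: salt = 728,364 + 11,300×35.69 = 1,131,661; volume = 38,600 L; S = 29.318 ‰
After stage 2: salt = 1,131,661 + 39,000×23.3 = 2,040,361; volume = 77,600 L
S = 2,040,361 / 77,600 = 26.2933 ‰

26.29 ‰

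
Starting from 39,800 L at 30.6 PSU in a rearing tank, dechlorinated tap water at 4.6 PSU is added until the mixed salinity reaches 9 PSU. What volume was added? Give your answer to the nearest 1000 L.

Salt balance: 39,800×30.6 + V×4.6 = (39,800+V)×9
1,217,880 + 4.6V = 358,200 + 9V
859,680 = 4.4V
V = 195,381.82 L

195000 L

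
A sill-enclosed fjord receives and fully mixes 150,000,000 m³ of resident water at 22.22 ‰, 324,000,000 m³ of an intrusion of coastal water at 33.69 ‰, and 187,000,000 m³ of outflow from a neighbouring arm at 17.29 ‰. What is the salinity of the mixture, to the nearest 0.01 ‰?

26.45 ‰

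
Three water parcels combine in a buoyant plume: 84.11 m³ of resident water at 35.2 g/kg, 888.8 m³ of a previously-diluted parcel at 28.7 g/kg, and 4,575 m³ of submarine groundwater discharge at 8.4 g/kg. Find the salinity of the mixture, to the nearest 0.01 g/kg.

Salt balance:
salt = 84.11×35.2 + 888.8×28.7 + 4,575×8.4 = 2,960.672 + 25,508.56 + 38,430 = 66,899.232
volume = 84.11 + 888.8 + 4,575 = 5,547.91 m³
S = 66,899.232 / 5,547.91 = 12.0585 g/kg

12.06 g/kg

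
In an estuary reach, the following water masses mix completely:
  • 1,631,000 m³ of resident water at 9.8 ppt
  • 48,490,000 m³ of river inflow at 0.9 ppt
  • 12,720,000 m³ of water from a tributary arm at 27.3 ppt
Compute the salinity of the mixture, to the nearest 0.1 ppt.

By conservation of dissolved salt,
salt = 1,631,000×9.8 + 48,490,000×0.9 + 12,720,000×27.3 = 15,983,800 + 43,641,000 + 347,256,000 = 406,880,800
volume = 1,631,000 + 48,490,000 + 12,720,000 = 62,841,000 m³
S = 406,880,800 / 62,841,000 = 6.475 ppt

6.5 ppt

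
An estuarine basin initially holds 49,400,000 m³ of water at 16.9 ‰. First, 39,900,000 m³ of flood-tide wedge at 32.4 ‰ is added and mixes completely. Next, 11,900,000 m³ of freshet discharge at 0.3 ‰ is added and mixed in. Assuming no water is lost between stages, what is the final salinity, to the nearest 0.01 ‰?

By conservation of dissolved salt,
Initial salt = 49,400,000×16.9 = 834,860,000
After stage 1: salt = 834,860,000 + 39,900,000×32.4 = 2,127,620,000; volume = 89,300,000 m³; S = 23.826 ‰
After stage 2: salt = 2,127,620,000 + 11,900,000×0.3 = 2,131,190,000; volume = 101,200,000 m³
S = 2,131,190,000 / 101,200,000 = 21.0592 ‰

21.06 ‰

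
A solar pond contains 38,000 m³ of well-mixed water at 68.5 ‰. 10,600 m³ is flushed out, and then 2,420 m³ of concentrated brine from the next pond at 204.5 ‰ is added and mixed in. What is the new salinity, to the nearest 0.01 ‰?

Remaining after removal: 27,400 m³ at 68.5 ‰ (salt = 1,876,900)
After addition: salt = 1,876,900 + 2,420×204.5 = 2,371,790; volume = 29,820 m³
S = 2,371,790 / 29,820 = 79.5369 ‰

79.54 ‰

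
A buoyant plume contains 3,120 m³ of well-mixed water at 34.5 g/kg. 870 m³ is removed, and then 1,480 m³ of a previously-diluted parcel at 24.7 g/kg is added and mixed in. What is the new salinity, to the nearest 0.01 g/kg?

Remaining after removal: 2,250 m³ at 34.5 g/kg (salt = 77,625)
After addition: salt = 77,625 + 1,480×24.7 = 114,181; volume = 3,730 m³
S = 114,181 / 3,730 = 30.6115 g/kg

30.61 g/kg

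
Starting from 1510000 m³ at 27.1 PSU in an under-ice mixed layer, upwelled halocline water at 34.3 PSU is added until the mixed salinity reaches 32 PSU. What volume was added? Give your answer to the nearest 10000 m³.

3220000 m³

Salt balance: 1,510,000×27.1 + V×34.3 = (1,510,000+V)×32
40,921,000 + 34.3V = 48,320,000 + 32V
7,399,000 = 2.3V
V = 3,216,956.52 m³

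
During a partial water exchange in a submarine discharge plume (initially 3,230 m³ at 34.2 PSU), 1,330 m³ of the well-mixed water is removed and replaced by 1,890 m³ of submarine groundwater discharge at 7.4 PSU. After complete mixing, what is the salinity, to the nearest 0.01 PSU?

Remaining after removal: 1,900 m³ at 34.2 PSU (salt = 64,980)
After addition: salt = 64,980 + 1,890×7.4 = 78,966; volume = 3,790 m³
S = 78,966 / 3,790 = 20.8354 PSU

20.84 PSU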